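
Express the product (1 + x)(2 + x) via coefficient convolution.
Ascending coefficients: a = [1, 1], b = [2, 1]. c[0] = 1×2 = 2; c[1] = 1×1 + 1×2 = 3; c[2] = 1×1 = 1. Result coefficients: [2, 3, 1] → 2 + 3x + x^2

2 + 3x + x^2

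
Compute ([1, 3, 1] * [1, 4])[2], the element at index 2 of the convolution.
Use y[k] = Σ_i a[i]·b[k-i] at k=2. y[2] = 3×4 + 1×1 = 13

13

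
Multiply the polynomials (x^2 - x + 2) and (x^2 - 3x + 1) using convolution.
Ascending coefficients: a = [2, -1, 1], b = [1, -3, 1]. c[0] = 2×1 = 2; c[1] = 2×-3 + -1×1 = -7; c[2] = 2×1 + -1×-3 + 1×1 = 6; c[3] = -1×1 + 1×-3 = -4; c[4] = 1×1 = 1. Result coefficients: [2, -7, 6, -4, 1] → x^4 - 4x^3 + 6x^2 - 7x + 2

x^4 - 4x^3 + 6x^2 - 7x + 2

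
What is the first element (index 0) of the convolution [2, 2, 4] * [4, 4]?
Use y[k] = Σ_i a[i]·b[k-i] at k=0. y[0] = 2×4 = 8

8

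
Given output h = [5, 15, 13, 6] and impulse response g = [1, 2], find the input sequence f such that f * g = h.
Deconvolve h=[5, 15, 13, 6] by g=[1, 2]. Since g[0]=1, solve forward: f[0] = h[0] / 1 = 5; f[1] = (h[1] - 5×2) / 1 = 5; f[2] = (h[2] - 5×2) / 1 = 3. So f = [5, 5, 3]. Check by forward convolution: h[0] = 5×1 = 5; h[1] = 5×2 + 5×1 = 15; h[2] = 5×2 + 3×1 = 13; h[3] = 3×2 = 6

[5, 5, 3]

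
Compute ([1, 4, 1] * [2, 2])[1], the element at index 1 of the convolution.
Use y[k] = Σ_i a[i]·b[k-i] at k=1. y[1] = 1×2 + 4×2 = 10

10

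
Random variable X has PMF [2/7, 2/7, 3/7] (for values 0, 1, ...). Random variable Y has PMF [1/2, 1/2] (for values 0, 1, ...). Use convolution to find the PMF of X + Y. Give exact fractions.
P(X+Y=k) = Σ_i P(X=i)·P(Y=k-i) — a convolution of [2/7, 2/7, 3/7] and [1/2, 1/2]. P(X+Y=0) = (2/7)×(1/2) = 1/7; P(X+Y=1) = (2/7)×(1/2) + (2/7)×(1/2) = 1/7 + 1/7 = 2/7; P(X+Y=2) = (2/7)×(1/2) + (3/7)×(1/2) = 1/7 + 3/14 = 5/14; P(X+Y=3) = (3/7)×(1/2) = 3/14. PMF: [1/7, 2/7, 5/14, 3/14] (sums to 1 ✓)

[1/7, 2/7, 5/14, 3/14]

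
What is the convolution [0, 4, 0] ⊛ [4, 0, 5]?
y[0] = 0×4 = 0; y[1] = 0×0 + 4×4 = 16; y[2] = 0×5 + 4×0 + 0×4 = 0; y[3] = 4×5 + 0×0 = 20; y[4] = 0×5 = 0

[0, 16, 0, 20, 0]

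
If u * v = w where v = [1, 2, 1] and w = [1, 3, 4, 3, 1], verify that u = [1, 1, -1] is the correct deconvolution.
Forward-compute [1, 1, -1] * [1, 2, 1]: w[0] = 1×1 = 1; w[1] = 1×2 + 1×1 = 3; w[2] = 1×1 + 1×2 + -1×1 = 2; w[3] = 1×1 + -1×2 = -1; w[4] = -1×1 = -1 → [1, 3, 2, -1, -1]. Does not match given w = [1, 3, 4, 3, 1].

Not verified. [1, 1, -1] * [1, 2, 1] = [1, 3, 2, -1, -1], which differs from [1, 3, 4, 3, 1] at index 2.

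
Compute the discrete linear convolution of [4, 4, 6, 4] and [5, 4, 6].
y[0] = 4×5 = 20; y[1] = 4×4 + 4×5 = 36; y[2] = 4×6 + 4×4 + 6×5 = 70; y[3] = 4×6 + 6×4 + 4×5 = 68; y[4] = 6×6 + 4×4 = 52; y[5] = 4×6 = 24

[20, 36, 70, 68, 52, 24]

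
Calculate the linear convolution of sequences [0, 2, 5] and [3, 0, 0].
y[0] = 0×3 = 0; y[1] = 0×0 + 2×3 = 6; y[2] = 0×0 + 2×0 + 5×3 = 15; y[3] = 2×0 + 5×0 = 0; y[4] = 5×0 = 0

[0, 6, 15, 0, 0]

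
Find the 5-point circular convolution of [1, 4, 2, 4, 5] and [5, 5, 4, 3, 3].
Use y[k] = Σ_j f[j]·g[(k-j) mod 5]. y[0] = 1×5 + 4×3 + 2×3 + 4×4 + 5×5 = 64; y[1] = 1×5 + 4×5 + 2×3 + 4×3 + 5×4 = 63; y[2] = 1×4 + 4×5 + 2×5 + 4×3 + 5×3 = 61; y[3] = 1×3 + 4×4 + 2×5 + 4×5 + 5×3 = 64; y[4] = 1×3 + 4×3 + 2×4 + 4×5 + 5×5 = 68. Result: [64, 63, 61, 64, 68]

[64, 63, 61, 64, 68]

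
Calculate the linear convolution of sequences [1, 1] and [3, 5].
y[0] = 1×3 = 3; y[1] = 1×5 + 1×3 = 8; y[2] = 1×5 = 5

[3, 8, 5]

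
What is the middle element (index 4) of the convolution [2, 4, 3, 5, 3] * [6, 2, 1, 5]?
Use y[k] = Σ_i a[i]·b[k-i] at k=4. y[4] = 4×5 + 3×1 + 5×2 + 3×6 = 51

51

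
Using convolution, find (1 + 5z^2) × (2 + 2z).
Ascending coefficients: a = [1, 0, 5], b = [2, 2]. c[0] = 1×2 = 2; c[1] = 1×2 + 0×2 = 2; c[2] = 0×2 + 5×2 = 10; c[3] = 5×2 = 10. Result coefficients: [2, 2, 10, 10] → 2 + 2z + 10z^2 + 10z^3

2 + 2z + 10z^2 + 10z^3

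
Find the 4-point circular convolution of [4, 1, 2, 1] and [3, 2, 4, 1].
Use y[k] = Σ_j x[j]·h[(k-j) mod 4]. y[0] = 4×3 + 1×1 + 2×4 + 1×2 = 23; y[1] = 4×2 + 1×3 + 2×1 + 1×4 = 17; y[2] = 4×4 + 1×2 + 2×3 + 1×1 = 25; y[3] = 4×1 + 1×4 + 2×2 + 1×3 = 15. Result: [23, 17, 25, 15]

[23, 17, 25, 15]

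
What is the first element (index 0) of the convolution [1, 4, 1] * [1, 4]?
Use y[k] = Σ_i a[i]·b[k-i] at k=0. y[0] = 1×1 = 1

1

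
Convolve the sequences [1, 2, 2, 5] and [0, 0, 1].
y[0] = 1×0 = 0; y[1] = 1×0 + 2×0 = 0; y[2] = 1×1 + 2×0 + 2×0 = 1; y[3] = 2×1 + 2×0 + 5×0 = 2; y[4] = 2×1 + 5×0 = 2; y[5] = 5×1 = 5

[0, 0, 1, 2, 2, 5]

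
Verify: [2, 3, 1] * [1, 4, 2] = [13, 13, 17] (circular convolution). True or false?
Recompute circular convolution of [2, 3, 1] and [1, 4, 2]: y[0] = 2×1 + 3×2 + 1×4 = 12; y[1] = 2×4 + 3×1 + 1×2 = 13; y[2] = 2×2 + 3×4 + 1×1 = 17 → [12, 13, 17]. Compare to given [13, 13, 17]: they differ at index 0: given 13, correct 12, so answer: No

No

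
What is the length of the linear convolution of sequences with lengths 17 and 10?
Linear/full convolution length: m + n - 1 = 17 + 10 - 1 = 26

26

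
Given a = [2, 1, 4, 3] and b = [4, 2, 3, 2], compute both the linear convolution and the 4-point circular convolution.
Linear: y_lin[0] = 2×4 = 8; y_lin[1] = 2×2 + 1×4 = 8; y_lin[2] = 2×3 + 1×2 + 4×4 = 24; y_lin[3] = 2×2 + 1×3 + 4×2 + 3×4 = 27; y_lin[4] = 1×2 + 4×3 + 3×2 = 20; y_lin[5] = 4×2 + 3×3 = 17; y_lin[6] = 3×2 = 6 → [8, 8, 24, 27, 20, 17, 6]. Circular (length 4): y[0] = 2×4 + 1×2 + 4×3 + 3×2 = 28; y[1] = 2×2 + 1×4 + 4×2 + 3×3 = 25; y[2] = 2×3 + 1×2 + 4×4 + 3×2 = 30; y[3] = 2×2 + 1×3 + 4×2 + 3×4 = 27 → [28, 25, 30, 27]

Linear: [8, 8, 24, 27, 20, 17, 6], Circular: [28, 25, 30, 27]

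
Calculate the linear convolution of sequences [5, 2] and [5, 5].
y[0] = 5×5 = 25; y[1] = 5×5 + 2×5 = 35; y[2] = 2×5 = 10

[25, 35, 10]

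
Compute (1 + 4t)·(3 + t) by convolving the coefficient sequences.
Ascending coefficients: a = [1, 4], b = [3, 1]. c[0] = 1×3 = 3; c[1] = 1×1 + 4×3 = 13; c[2] = 4×1 = 4. Result coefficients: [3, 13, 4] → 3 + 13t + 4t^2

3 + 13t + 4t^2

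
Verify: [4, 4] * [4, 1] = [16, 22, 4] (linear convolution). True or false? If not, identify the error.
Recompute linear convolution of [4, 4] and [4, 1]: y[0] = 4×4 = 16; y[1] = 4×1 + 4×4 = 20; y[2] = 4×1 = 4 → [16, 20, 4]. Compare to given [16, 22, 4]: they differ at index 1: given 22, correct 20, so answer: No

No. Error at index 1: given 22, correct 20.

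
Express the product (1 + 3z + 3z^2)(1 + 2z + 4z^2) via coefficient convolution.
Ascending coefficients: a = [1, 3, 3], b = [1, 2, 4]. c[0] = 1×1 = 1; c[1] = 1×2 + 3×1 = 5; c[2] = 1×4 + 3×2 + 3×1 = 13; c[3] = 3×4 + 3×2 = 18; c[4] = 3×4 = 12. Result coefficients: [1, 5, 13, 18, 12] → 1 + 5z + 13z^2 + 18z^3 + 12z^4

1 + 5z + 13z^2 + 18z^3 + 12z^4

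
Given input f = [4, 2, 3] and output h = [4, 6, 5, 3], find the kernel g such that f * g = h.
Output length 4 = len(f) + len(g) - 1 ⇒ len(g) = 2. Solve g forward using g[k] = (h[k] - Σ_{i≥1} f[i]·g[k-i]) / f[0]: g[0] = h[0] / f[0] = 4 / 4 = 1; g[1] = (h[1] - 2×1) / f[0] = (6 - 2×1) / 4 = 1. So g = [1, 1]. Forward-check [4, 2, 3] * [1, 1]: h[0] = 4×1 = 4; h[1] = 4×1 + 2×1 = 6; h[2] = 2×1 + 3×1 = 5; h[3] = 3×1 = 3 → [4, 6, 5, 3] ✓

[1, 1]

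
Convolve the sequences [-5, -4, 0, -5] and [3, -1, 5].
y[0] = -5×3 = -15; y[1] = -5×-1 + -4×3 = -7; y[2] = -5×5 + -4×-1 + 0×3 = -21; y[3] = -4×5 + 0×-1 + -5×3 = -35; y[4] = 0×5 + -5×-1 = 5; y[5] = -5×5 = -25

[-15, -7, -21, -35, 5, -25]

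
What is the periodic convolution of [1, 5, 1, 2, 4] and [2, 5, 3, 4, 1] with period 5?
Use y[k] = Σ_j x[j]·h[(k-j) mod 5]. y[0] = 1×2 + 5×1 + 1×4 + 2×3 + 4×5 = 37; y[1] = 1×5 + 5×2 + 1×1 + 2×4 + 4×3 = 36; y[2] = 1×3 + 5×5 + 1×2 + 2×1 + 4×4 = 48; y[3] = 1×4 + 5×3 + 1×5 + 2×2 + 4×1 = 32; y[4] = 1×1 + 5×4 + 1×3 + 2×5 + 4×2 = 42. Result: [37, 36, 48, 32, 42]

[37, 36, 48, 32, 42]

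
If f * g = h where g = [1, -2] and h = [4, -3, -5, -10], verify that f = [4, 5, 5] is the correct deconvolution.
Forward-compute [4, 5, 5] * [1, -2]: h[0] = 4×1 = 4; h[1] = 4×-2 + 5×1 = -3; h[2] = 5×-2 + 5×1 = -5; h[3] = 5×-2 = -10 → [4, -3, -5, -10]. Matches given h = [4, -3, -5, -10], so verified.

Verified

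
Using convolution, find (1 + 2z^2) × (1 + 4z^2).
Ascending coefficients: a = [1, 0, 2], b = [1, 0, 4]. c[0] = 1×1 = 1; c[1] = 1×0 + 0×1 = 0; c[2] = 1×4 + 0×0 + 2×1 = 6; c[3] = 0×4 + 2×0 = 0; c[4] = 2×4 = 8. Result coefficients: [1, 0, 6, 0, 8] → 1 + 6z^2 + 8z^4

1 + 6z^2 + 8z^4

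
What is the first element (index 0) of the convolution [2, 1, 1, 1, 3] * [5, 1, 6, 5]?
Use y[k] = Σ_i a[i]·b[k-i] at k=0. y[0] = 2×5 = 10

10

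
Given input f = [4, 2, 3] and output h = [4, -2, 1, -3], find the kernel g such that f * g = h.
Output length 4 = len(f) + len(g) - 1 ⇒ len(g) = 2. Solve g forward using g[k] = (h[k] - Σ_{i≥1} f[i]·g[k-i]) / f[0]: g[0] = h[0] / f[0] = 4 / 4 = 1; g[1] = (h[1] - 2×1) / f[0] = (-2 - 2×1) / 4 = -1. So g = [1, -1]. Forward-check [4, 2, 3] * [1, -1]: h[0] = 4×1 = 4; h[1] = 4×-1 + 2×1 = -2; h[2] = 2×-1 + 3×1 = 1; h[3] = 3×-1 = -3 → [4, -2, 1, -3] ✓

[1, -1]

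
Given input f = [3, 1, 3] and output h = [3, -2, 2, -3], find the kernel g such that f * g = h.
Output length 4 = len(f) + len(g) - 1 ⇒ len(g) = 2. Solve g forward using g[k] = (h[k] - Σ_{i≥1} f[i]·g[k-i]) / f[0]: g[0] = h[0] / f[0] = 3 / 3 = 1; g[1] = (h[1] - 1×1) / f[0] = (-2 - 1×1) / 3 = -1. So g = [1, -1]. Forward-check [3, 1, 3] * [1, -1]: h[0] = 3×1 = 3; h[1] = 3×-1 + 1×1 = -2; h[2] = 1×-1 + 3×1 = 2; h[3] = 3×-1 = -3 → [3, -2, 2, -3] ✓

[1, -1]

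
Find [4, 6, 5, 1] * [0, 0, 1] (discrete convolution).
y[0] = 4×0 = 0; y[1] = 4×0 + 6×0 = 0; y[2] = 4×1 + 6×0 + 5×0 = 4; y[3] = 6×1 + 5×0 + 1×0 = 6; y[4] = 5×1 + 1×0 = 5; y[5] = 1×1 = 1

[0, 0, 4, 6, 5, 1]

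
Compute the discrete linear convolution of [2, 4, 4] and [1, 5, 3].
y[0] = 2×1 = 2; y[1] = 2×5 + 4×1 = 14; y[2] = 2×3 + 4×5 + 4×1 = 30; y[3] = 4×3 + 4×5 = 32; y[4] = 4×3 = 12

[2, 14, 30, 32, 12]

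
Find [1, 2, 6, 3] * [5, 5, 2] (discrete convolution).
y[0] = 1×5 = 5; y[1] = 1×5 + 2×5 = 15; y[2] = 1×2 + 2×5 + 6×5 = 42; y[3] = 2×2 + 6×5 + 3×5 = 49; y[4] = 6×2 + 3×5 = 27; y[5] = 3×2 = 6

[5, 15, 42, 49, 27, 6]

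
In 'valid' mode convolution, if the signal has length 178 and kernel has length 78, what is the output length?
'Valid' mode counts only positions where the kernel fully overlaps the signal: m - n + 1 = 178 - 78 + 1 = 101

101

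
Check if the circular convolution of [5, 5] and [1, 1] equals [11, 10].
Recompute circular convolution of [5, 5] and [1, 1]: y[0] = 5×1 + 5×1 = 10; y[1] = 5×1 + 5×1 = 10 → [10, 10]. Compare to given [11, 10]: they differ at index 0: given 11, correct 10, so answer: No

No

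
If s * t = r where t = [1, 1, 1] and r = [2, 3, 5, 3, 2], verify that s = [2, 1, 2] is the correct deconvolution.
Forward-compute [2, 1, 2] * [1, 1, 1]: r[0] = 2×1 = 2; r[1] = 2×1 + 1×1 = 3; r[2] = 2×1 + 1×1 + 2×1 = 5; r[3] = 1×1 + 2×1 = 3; r[4] = 2×1 = 2 → [2, 3, 5, 3, 2]. Matches given r = [2, 3, 5, 3, 2], so verified.

Verified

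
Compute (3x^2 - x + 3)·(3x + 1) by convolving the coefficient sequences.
Ascending coefficients: a = [3, -1, 3], b = [1, 3]. c[0] = 3×1 = 3; c[1] = 3×3 + -1×1 = 8; c[2] = -1×3 + 3×1 = 0; c[3] = 3×3 = 9. Result coefficients: [3, 8, 0, 9] → 9x^3 + 8x + 3

9x^3 + 8x + 3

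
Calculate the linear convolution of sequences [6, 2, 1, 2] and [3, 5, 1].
y[0] = 6×3 = 18; y[1] = 6×5 + 2×3 = 36; y[2] = 6×1 + 2×5 + 1×3 = 19; y[3] = 2×1 + 1×5 + 2×3 = 13; y[4] = 1×1 + 2×5 = 11; y[5] = 2×1 = 2

[18, 36, 19, 13, 11, 2]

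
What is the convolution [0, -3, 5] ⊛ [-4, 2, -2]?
y[0] = 0×-4 = 0; y[1] = 0×2 + -3×-4 = 12; y[2] = 0×-2 + -3×2 + 5×-4 = -26; y[3] = -3×-2 + 5×2 = 16; y[4] = 5×-2 = -10

[0, 12, -26, 16, -10]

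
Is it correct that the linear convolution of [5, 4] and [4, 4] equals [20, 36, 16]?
Recompute linear convolution of [5, 4] and [4, 4]: y[0] = 5×4 = 20; y[1] = 5×4 + 4×4 = 36; y[2] = 4×4 = 16 → [20, 36, 16]. Given [20, 36, 16] matches, so answer: Yes

Yes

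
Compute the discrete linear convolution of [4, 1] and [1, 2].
y[0] = 4×1 = 4; y[1] = 4×2 + 1×1 = 9; y[2] = 1×2 = 2

[4, 9, 2]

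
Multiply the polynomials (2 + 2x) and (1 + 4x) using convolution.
Ascending coefficients: a = [2, 2], b = [1, 4]. c[0] = 2×1 = 2; c[1] = 2×4 + 2×1 = 10; c[2] = 2×4 = 8. Result coefficients: [2, 10, 8] → 2 + 10x + 8x^2

2 + 10x + 8x^2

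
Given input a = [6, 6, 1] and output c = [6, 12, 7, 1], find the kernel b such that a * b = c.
Output length 4 = len(a) + len(b) - 1 ⇒ len(b) = 2. Solve b forward using b[k] = (c[k] - Σ_{i≥1} a[i]·b[k-i]) / a[0]: b[0] = c[0] / a[0] = 6 / 6 = 1; b[1] = (c[1] - 6×1) / a[0] = (12 - 6×1) / 6 = 1. So b = [1, 1]. Forward-check [6, 6, 1] * [1, 1]: c[0] = 6×1 = 6; c[1] = 6×1 + 6×1 = 12; c[2] = 6×1 + 1×1 = 7; c[3] = 1×1 = 1 → [6, 12, 7, 1] ✓

[1, 1]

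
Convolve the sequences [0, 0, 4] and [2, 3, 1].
y[0] = 0×2 = 0; y[1] = 0×3 + 0×2 = 0; y[2] = 0×1 + 0×3 + 4×2 = 8; y[3] = 0×1 + 4×3 = 12; y[4] = 4×1 = 4

[0, 0, 8, 12, 4]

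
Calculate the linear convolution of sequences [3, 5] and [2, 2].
y[0] = 3×2 = 6; y[1] = 3×2 + 5×2 = 16; y[2] = 5×2 = 10

[6, 16, 10]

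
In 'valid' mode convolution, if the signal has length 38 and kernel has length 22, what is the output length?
'Valid' mode counts only positions where the kernel fully overlaps the signal: m - n + 1 = 38 - 22 + 1 = 17

17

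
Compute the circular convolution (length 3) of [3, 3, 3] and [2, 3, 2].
Use y[k] = Σ_j s[j]·t[(k-j) mod 3]. y[0] = 3×2 + 3×2 + 3×3 = 21; y[1] = 3×3 + 3×2 + 3×2 = 21; y[2] = 3×2 + 3×3 + 3×2 = 21. Result: [21, 21, 21]

[21, 21, 21]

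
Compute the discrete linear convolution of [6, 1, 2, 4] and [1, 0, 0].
y[0] = 6×1 = 6; y[1] = 6×0 + 1×1 = 1; y[2] = 6×0 + 1×0 + 2×1 = 2; y[3] = 1×0 + 2×0 + 4×1 = 4; y[4] = 2×0 + 4×0 = 0; y[5] = 4×0 = 0

[6, 1, 2, 4, 0, 0]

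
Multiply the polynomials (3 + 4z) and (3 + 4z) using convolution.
Ascending coefficients: a = [3, 4], b = [3, 4]. c[0] = 3×3 = 9; c[1] = 3×4 + 4×3 = 24; c[2] = 4×4 = 16. Result coefficients: [9, 24, 16] → 9 + 24z + 16z^2

9 + 24z + 16z^2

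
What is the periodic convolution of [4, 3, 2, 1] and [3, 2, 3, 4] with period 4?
Use y[k] = Σ_j s[j]·t[(k-j) mod 4]. y[0] = 4×3 + 3×4 + 2×3 + 1×2 = 32; y[1] = 4×2 + 3×3 + 2×4 + 1×3 = 28; y[2] = 4×3 + 3×2 + 2×3 + 1×4 = 28; y[3] = 4×4 + 3×3 + 2×2 + 1×3 = 32. Result: [32, 28, 28, 32]

[32, 28, 28, 32]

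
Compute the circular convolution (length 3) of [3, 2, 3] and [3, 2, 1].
Use y[k] = Σ_j x[j]·h[(k-j) mod 3]. y[0] = 3×3 + 2×1 + 3×2 = 17; y[1] = 3×2 + 2×3 + 3×1 = 15; y[2] = 3×1 + 2×2 + 3×3 = 16. Result: [17, 15, 16]

[17, 15, 16]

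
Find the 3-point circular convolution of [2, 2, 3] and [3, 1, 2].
Use y[k] = Σ_j f[j]·g[(k-j) mod 3]. y[0] = 2×3 + 2×2 + 3×1 = 13; y[1] = 2×1 + 2×3 + 3×2 = 14; y[2] = 2×2 + 2×1 + 3×3 = 15. Result: [13, 14, 15]

[13, 14, 15]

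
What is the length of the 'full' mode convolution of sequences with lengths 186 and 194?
Linear/full convolution length: m + n - 1 = 186 + 194 - 1 = 379

379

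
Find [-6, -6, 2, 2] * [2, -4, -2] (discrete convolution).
y[0] = -6×2 = -12; y[1] = -6×-4 + -6×2 = 12; y[2] = -6×-2 + -6×-4 + 2×2 = 40; y[3] = -6×-2 + 2×-4 + 2×2 = 8; y[4] = 2×-2 + 2×-4 = -12; y[5] = 2×-2 = -4

[-12, 12, 40, 8, -12, -4]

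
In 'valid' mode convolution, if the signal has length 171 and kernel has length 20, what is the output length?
'Valid' mode counts only positions where the kernel fully overlaps the signal: m - n + 1 = 171 - 20 + 1 = 152

152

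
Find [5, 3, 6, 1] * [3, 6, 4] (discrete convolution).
y[0] = 5×3 = 15; y[1] = 5×6 + 3×3 = 39; y[2] = 5×4 + 3×6 + 6×3 = 56; y[3] = 3×4 + 6×6 + 1×3 = 51; y[4] = 6×4 + 1×6 = 30; y[5] = 1×4 = 4

[15, 39, 56, 51, 30, 4]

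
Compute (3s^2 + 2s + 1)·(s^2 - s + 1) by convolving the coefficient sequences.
Ascending coefficients: a = [1, 2, 3], b = [1, -1, 1]. c[0] = 1×1 = 1; c[1] = 1×-1 + 2×1 = 1; c[2] = 1×1 + 2×-1 + 3×1 = 2; c[3] = 2×1 + 3×-1 = -1; c[4] = 3×1 = 3. Result coefficients: [1, 1, 2, -1, 3] → 3s^4 - s^3 + 2s^2 + s + 1

3s^4 - s^3 + 2s^2 + s + 1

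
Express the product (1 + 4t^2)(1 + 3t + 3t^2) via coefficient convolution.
Ascending coefficients: a = [1, 0, 4], b = [1, 3, 3]. c[0] = 1×1 = 1; c[1] = 1×3 + 0×1 = 3; c[2] = 1×3 + 0×3 + 4×1 = 7; c[3] = 0×3 + 4×3 = 12; c[4] = 4×3 = 12. Result coefficients: [1, 3, 7, 12, 12] → 1 + 3t + 7t^2 + 12t^3 + 12t^4

1 + 3t + 7t^2 + 12t^3 + 12t^4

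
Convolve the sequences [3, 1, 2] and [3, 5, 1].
y[0] = 3×3 = 9; y[1] = 3×5 + 1×3 = 18; y[2] = 3×1 + 1×5 + 2×3 = 14; y[3] = 1×1 + 2×5 = 11; y[4] = 2×1 = 2

[9, 18, 14, 11, 2]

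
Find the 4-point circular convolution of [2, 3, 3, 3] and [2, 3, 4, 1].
Use y[k] = Σ_j f[j]·g[(k-j) mod 4]. y[0] = 2×2 + 3×1 + 3×4 + 3×3 = 28; y[1] = 2×3 + 3×2 + 3×1 + 3×4 = 27; y[2] = 2×4 + 3×3 + 3×2 + 3×1 = 26; y[3] = 2×1 + 3×4 + 3×3 + 3×2 = 29. Result: [28, 27, 26, 29]

[28, 27, 26, 29]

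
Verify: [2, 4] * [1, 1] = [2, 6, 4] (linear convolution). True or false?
Recompute linear convolution of [2, 4] and [1, 1]: y[0] = 2×1 = 2; y[1] = 2×1 + 4×1 = 6; y[2] = 4×1 = 4 → [2, 6, 4]. Given [2, 6, 4] matches, so answer: Yes

Yes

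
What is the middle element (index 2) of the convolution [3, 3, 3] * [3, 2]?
Use y[k] = Σ_i a[i]·b[k-i] at k=2. y[2] = 3×2 + 3×3 = 15

15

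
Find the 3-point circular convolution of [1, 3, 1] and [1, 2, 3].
Use y[k] = Σ_j x[j]·h[(k-j) mod 3]. y[0] = 1×1 + 3×3 + 1×2 = 12; y[1] = 1×2 + 3×1 + 1×3 = 8; y[2] = 1×3 + 3×2 + 1×1 = 10. Result: [12, 8, 10]

[12, 8, 10]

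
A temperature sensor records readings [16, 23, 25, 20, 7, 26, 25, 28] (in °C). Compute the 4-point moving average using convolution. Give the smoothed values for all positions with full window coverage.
4-point moving average kernel = [1, 1, 1, 1]. Apply in 'valid' mode (full window coverage): avg[0] = (16 + 23 + 25 + 20) / 4 = 21.0; avg[1] = (23 + 25 + 20 + 7) / 4 = 18.75; avg[2] = (25 + 20 + 7 + 26) / 4 = 19.5; avg[3] = (20 + 7 + 26 + 25) / 4 = 19.5; avg[4] = (7 + 26 + 25 + 28) / 4 = 21.5. Smoothed values: [21.0, 18.75, 19.5, 19.5, 21.5]

[21.0, 18.75, 19.5, 19.5, 21.5]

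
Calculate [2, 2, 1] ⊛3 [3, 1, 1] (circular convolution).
Use y[k] = Σ_j s[j]·t[(k-j) mod 3]. y[0] = 2×3 + 2×1 + 1×1 = 9; y[1] = 2×1 + 2×3 + 1×1 = 9; y[2] = 2×1 + 2×1 + 1×3 = 7. Result: [9, 9, 7]

[9, 9, 7]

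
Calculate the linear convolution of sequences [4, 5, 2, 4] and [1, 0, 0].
y[0] = 4×1 = 4; y[1] = 4×0 + 5×1 = 5; y[2] = 4×0 + 5×0 + 2×1 = 2; y[3] = 5×0 + 2×0 + 4×1 = 4; y[4] = 2×0 + 4×0 = 0; y[5] = 4×0 = 0

[4, 5, 2, 4, 0, 0]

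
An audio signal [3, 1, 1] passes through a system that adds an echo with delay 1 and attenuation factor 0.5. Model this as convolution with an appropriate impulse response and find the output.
Direct-path + delayed-attenuated-path model → impulse response h = [1, 0.5] (1 at lag 0, 0.5 at lag 1). Output y[n] = x[n] + 0.5·x[n - 1] (with x[n] = 0 outside 0..2): y[0] = 3 + 0.5×0 = 3; y[1] = 1 + 0.5×3 = 2.5; y[2] = 1 + 0.5×1 = 1.5; y[3] = 0 + 0.5×1 = 0.5. So y = [3, 2.5, 1.5, 0.5]

[3, 2.5, 1.5, 0.5]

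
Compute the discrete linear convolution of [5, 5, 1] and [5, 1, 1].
y[0] = 5×5 = 25; y[1] = 5×1 + 5×5 = 30; y[2] = 5×1 + 5×1 + 1×5 = 15; y[3] = 5×1 + 1×1 = 6; y[4] = 1×1 = 1

[25, 30, 15, 6, 1]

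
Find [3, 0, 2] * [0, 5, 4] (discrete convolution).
y[0] = 3×0 = 0; y[1] = 3×5 + 0×0 = 15; y[2] = 3×4 + 0×5 + 2×0 = 12; y[3] = 0×4 + 2×5 = 10; y[4] = 2×4 = 8

[0, 15, 12, 10, 8]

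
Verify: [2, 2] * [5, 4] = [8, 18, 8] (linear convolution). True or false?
Recompute linear convolution of [2, 2] and [5, 4]: y[0] = 2×5 = 10; y[1] = 2×4 + 2×5 = 18; y[2] = 2×4 = 8 → [10, 18, 8]. Compare to given [8, 18, 8]: they differ at index 0: given 8, correct 10, so answer: No

No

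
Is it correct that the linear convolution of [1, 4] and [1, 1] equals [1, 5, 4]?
Recompute linear convolution of [1, 4] and [1, 1]: y[0] = 1×1 = 1; y[1] = 1×1 + 4×1 = 5; y[2] = 4×1 = 4 → [1, 5, 4]. Given [1, 5, 4] matches, so answer: Yes

Yes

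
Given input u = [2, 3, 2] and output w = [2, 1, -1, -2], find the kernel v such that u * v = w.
Output length 4 = len(u) + len(v) - 1 ⇒ len(v) = 2. Solve v forward using v[k] = (w[k] - Σ_{i≥1} u[i]·v[k-i]) / u[0]: v[0] = w[0] / u[0] = 2 / 2 = 1; v[1] = (w[1] - 3×1) / u[0] = (1 - 3×1) / 2 = -1. So v = [1, -1]. Forward-check [2, 3, 2] * [1, -1]: w[0] = 2×1 = 2; w[1] = 2×-1 + 3×1 = 1; w[2] = 3×-1 + 2×1 = -1; w[3] = 2×-1 = -2 → [2, 1, -1, -2] ✓

[1, -1]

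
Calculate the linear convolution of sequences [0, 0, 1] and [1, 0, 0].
y[0] = 0×1 = 0; y[1] = 0×0 + 0×1 = 0; y[2] = 0×0 + 0×0 + 1×1 = 1; y[3] = 0×0 + 1×0 = 0; y[4] = 1×0 = 0

[0, 0, 1, 0, 0]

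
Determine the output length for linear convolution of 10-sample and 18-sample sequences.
Linear/full convolution length: m + n - 1 = 10 + 18 - 1 = 27

27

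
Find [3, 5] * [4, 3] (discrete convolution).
y[0] = 3×4 = 12; y[1] = 3×3 + 5×4 = 29; y[2] = 5×3 = 15

[12, 29, 15]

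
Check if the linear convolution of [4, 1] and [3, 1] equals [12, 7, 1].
Recompute linear convolution of [4, 1] and [3, 1]: y[0] = 4×3 = 12; y[1] = 4×1 + 1×3 = 7; y[2] = 1×1 = 1 → [12, 7, 1]. Given [12, 7, 1] matches, so answer: Yes

Yes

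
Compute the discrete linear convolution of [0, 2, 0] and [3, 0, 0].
y[0] = 0×3 = 0; y[1] = 0×0 + 2×3 = 6; y[2] = 0×0 + 2×0 + 0×3 = 0; y[3] = 2×0 + 0×0 = 0; y[4] = 0×0 = 0

[0, 6, 0, 0, 0]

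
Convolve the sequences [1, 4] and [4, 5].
y[0] = 1×4 = 4; y[1] = 1×5 + 4×4 = 21; y[2] = 4×5 = 20

[4, 21, 20]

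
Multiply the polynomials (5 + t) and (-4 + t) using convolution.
Ascending coefficients: a = [5, 1], b = [-4, 1]. c[0] = 5×-4 = -20; c[1] = 5×1 + 1×-4 = 1; c[2] = 1×1 = 1. Result coefficients: [-20, 1, 1] → -20 + t + t^2

-20 + t + t^2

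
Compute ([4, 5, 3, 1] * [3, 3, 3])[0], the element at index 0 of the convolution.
Use y[k] = Σ_i a[i]·b[k-i] at k=0. y[0] = 4×3 = 12

12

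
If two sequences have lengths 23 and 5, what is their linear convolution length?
Linear/full convolution length: m + n - 1 = 23 + 5 - 1 = 27

27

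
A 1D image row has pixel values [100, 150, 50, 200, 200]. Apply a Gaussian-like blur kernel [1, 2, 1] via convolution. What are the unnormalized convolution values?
Convolve image row [100, 150, 50, 200, 200] with kernel [1, 2, 1]: y[0] = 100×1 = 100; y[1] = 100×2 + 150×1 = 350; y[2] = 100×1 + 150×2 + 50×1 = 450; y[3] = 150×1 + 50×2 + 200×1 = 450; y[4] = 50×1 + 200×2 + 200×1 = 650; y[5] = 200×1 + 200×2 = 600; y[6] = 200×1 = 200 → [100, 350, 450, 450, 650, 600, 200]. Normalization factor = sum(kernel) = 4.

[100, 350, 450, 450, 650, 600, 200]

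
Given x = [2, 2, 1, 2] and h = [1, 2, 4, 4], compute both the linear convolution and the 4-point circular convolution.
Linear: y_lin[0] = 2×1 = 2; y_lin[1] = 2×2 + 2×1 = 6; y_lin[2] = 2×4 + 2×2 + 1×1 = 13; y_lin[3] = 2×4 + 2×4 + 1×2 + 2×1 = 20; y_lin[4] = 2×4 + 1×4 + 2×2 = 16; y_lin[5] = 1×4 + 2×4 = 12; y_lin[6] = 2×4 = 8 → [2, 6, 13, 20, 16, 12, 8]. Circular (length 4): y[0] = 2×1 + 2×4 + 1×4 + 2×2 = 18; y[1] = 2×2 + 2×1 + 1×4 + 2×4 = 18; y[2] = 2×4 + 2×2 + 1×1 + 2×4 = 21; y[3] = 2×4 + 2×4 + 1×2 + 2×1 = 20 → [18, 18, 21, 20]

Linear: [2, 6, 13, 20, 16, 12, 8], Circular: [18, 18, 21, 20]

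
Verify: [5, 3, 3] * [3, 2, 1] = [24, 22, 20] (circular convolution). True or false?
Recompute circular convolution of [5, 3, 3] and [3, 2, 1]: y[0] = 5×3 + 3×1 + 3×2 = 24; y[1] = 5×2 + 3×3 + 3×1 = 22; y[2] = 5×1 + 3×2 + 3×3 = 20 → [24, 22, 20]. Given [24, 22, 20] matches, so answer: Yes

Yes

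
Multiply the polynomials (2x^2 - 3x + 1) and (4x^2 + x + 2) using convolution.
Ascending coefficients: a = [1, -3, 2], b = [2, 1, 4]. c[0] = 1×2 = 2; c[1] = 1×1 + -3×2 = -5; c[2] = 1×4 + -3×1 + 2×2 = 5; c[3] = -3×4 + 2×1 = -10; c[4] = 2×4 = 8. Result coefficients: [2, -5, 5, -10, 8] → 8x^4 - 10x^3 + 5x^2 - 5x + 2

8x^4 - 10x^3 + 5x^2 - 5x + 2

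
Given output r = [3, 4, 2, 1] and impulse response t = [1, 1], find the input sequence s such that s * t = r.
Deconvolve r=[3, 4, 2, 1] by t=[1, 1]. Since t[0]=1, solve forward: s[0] = r[0] / 1 = 3; s[1] = (r[1] - 3×1) / 1 = 1; s[2] = (r[2] - 1×1) / 1 = 1. So s = [3, 1, 1]. Check by forward convolution: r[0] = 3×1 = 3; r[1] = 3×1 + 1×1 = 4; r[2] = 1×1 + 1×1 = 2; r[3] = 1×1 = 1

[3, 1, 1]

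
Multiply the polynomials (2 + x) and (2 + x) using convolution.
Ascending coefficients: a = [2, 1], b = [2, 1]. c[0] = 2×2 = 4; c[1] = 2×1 + 1×2 = 4; c[2] = 1×1 = 1. Result coefficients: [4, 4, 1] → 4 + 4x + x^2

4 + 4x + x^2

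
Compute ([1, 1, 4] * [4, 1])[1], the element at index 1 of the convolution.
Use y[k] = Σ_i a[i]·b[k-i] at k=1. y[1] = 1×1 + 1×4 = 5

5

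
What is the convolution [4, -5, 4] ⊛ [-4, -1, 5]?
y[0] = 4×-4 = -16; y[1] = 4×-1 + -5×-4 = 16; y[2] = 4×5 + -5×-1 + 4×-4 = 9; y[3] = -5×5 + 4×-1 = -29; y[4] = 4×5 = 20

[-16, 16, 9, -29, 20]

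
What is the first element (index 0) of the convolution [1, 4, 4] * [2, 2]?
Use y[k] = Σ_i a[i]·b[k-i] at k=0. y[0] = 1×2 = 2

2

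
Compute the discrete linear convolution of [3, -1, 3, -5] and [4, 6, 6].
y[0] = 3×4 = 12; y[1] = 3×6 + -1×4 = 14; y[2] = 3×6 + -1×6 + 3×4 = 24; y[3] = -1×6 + 3×6 + -5×4 = -8; y[4] = 3×6 + -5×6 = -12; y[5] = -5×6 = -30

[12, 14, 24, -8, -12, -30]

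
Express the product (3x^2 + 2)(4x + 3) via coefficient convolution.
Ascending coefficients: a = [2, 0, 3], b = [3, 4]. c[0] = 2×3 = 6; c[1] = 2×4 + 0×3 = 8; c[2] = 0×4 + 3×3 = 9; c[3] = 3×4 = 12. Result coefficients: [6, 8, 9, 12] → 12x^3 + 9x^2 + 8x + 6

12x^3 + 9x^2 + 8x + 6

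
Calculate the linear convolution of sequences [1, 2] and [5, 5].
y[0] = 1×5 = 5; y[1] = 1×5 + 2×5 = 15; y[2] = 2×5 = 10

[5, 15, 10]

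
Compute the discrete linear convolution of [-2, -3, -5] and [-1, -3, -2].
y[0] = -2×-1 = 2; y[1] = -2×-3 + -3×-1 = 9; y[2] = -2×-2 + -3×-3 + -5×-1 = 18; y[3] = -3×-2 + -5×-3 = 21; y[4] = -5×-2 = 10

[2, 9, 18, 21, 10]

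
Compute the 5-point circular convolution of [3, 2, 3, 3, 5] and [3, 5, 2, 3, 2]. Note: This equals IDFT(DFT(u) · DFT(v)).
Either evaluate y[k] = Σ_j u[j]·v[(k-j) mod 5] directly, or use IDFT(DFT(u) · DFT(v)). y[0] = 3×3 + 2×2 + 3×3 + 3×2 + 5×5 = 53; y[1] = 3×5 + 2×3 + 3×2 + 3×3 + 5×2 = 46; y[2] = 3×2 + 2×5 + 3×3 + 3×2 + 5×3 = 46; y[3] = 3×3 + 2×2 + 3×5 + 3×3 + 5×2 = 47; y[4] = 3×2 + 2×3 + 3×2 + 3×5 + 5×3 = 48. Result: [53, 46, 46, 47, 48]

[53, 46, 46, 47, 48]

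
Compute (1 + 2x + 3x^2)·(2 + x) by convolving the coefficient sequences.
Ascending coefficients: a = [1, 2, 3], b = [2, 1]. c[0] = 1×2 = 2; c[1] = 1×1 + 2×2 = 5; c[2] = 2×1 + 3×2 = 8; c[3] = 3×1 = 3. Result coefficients: [2, 5, 8, 3] → 2 + 5x + 8x^2 + 3x^3

2 + 5x + 8x^2 + 3x^3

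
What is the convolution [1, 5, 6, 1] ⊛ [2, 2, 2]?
y[0] = 1×2 = 2; y[1] = 1×2 + 5×2 = 12; y[2] = 1×2 + 5×2 + 6×2 = 24; y[3] = 5×2 + 6×2 + 1×2 = 24; y[4] = 6×2 + 1×2 = 14; y[5] = 1×2 = 2

[2, 12, 24, 24, 14, 2]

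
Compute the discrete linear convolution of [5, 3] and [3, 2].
y[0] = 5×3 = 15; y[1] = 5×2 + 3×3 = 19; y[2] = 3×2 = 6

[15, 19, 6]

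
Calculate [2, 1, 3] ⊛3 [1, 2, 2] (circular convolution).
Use y[k] = Σ_j a[j]·b[(k-j) mod 3]. y[0] = 2×1 + 1×2 + 3×2 = 10; y[1] = 2×2 + 1×1 + 3×2 = 11; y[2] = 2×2 + 1×2 + 3×1 = 9. Result: [10, 11, 9]

[10, 11, 9]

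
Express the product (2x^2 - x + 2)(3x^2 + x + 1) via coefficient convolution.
Ascending coefficients: a = [2, -1, 2], b = [1, 1, 3]. c[0] = 2×1 = 2; c[1] = 2×1 + -1×1 = 1; c[2] = 2×3 + -1×1 + 2×1 = 7; c[3] = -1×3 + 2×1 = -1; c[4] = 2×3 = 6. Result coefficients: [2, 1, 7, -1, 6] → 6x^4 - x^3 + 7x^2 + x + 2

6x^4 - x^3 + 7x^2 + x + 2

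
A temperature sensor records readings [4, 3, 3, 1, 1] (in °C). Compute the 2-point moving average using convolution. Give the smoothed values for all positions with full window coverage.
2-point moving average kernel = [1, 1]. Apply in 'valid' mode (full window coverage): avg[0] = (4 + 3) / 2 = 3.5; avg[1] = (3 + 3) / 2 = 3.0; avg[2] = (3 + 1) / 2 = 2.0; avg[3] = (1 + 1) / 2 = 1.0. Smoothed values: [3.5, 3.0, 2.0, 1.0]

[3.5, 3.0, 2.0, 1.0]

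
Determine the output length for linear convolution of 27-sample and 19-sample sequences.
Linear/full convolution length: m + n - 1 = 27 + 19 - 1 = 45

45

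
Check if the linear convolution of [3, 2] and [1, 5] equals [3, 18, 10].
Recompute linear convolution of [3, 2] and [1, 5]: y[0] = 3×1 = 3; y[1] = 3×5 + 2×1 = 17; y[2] = 2×5 = 10 → [3, 17, 10]. Compare to given [3, 18, 10]: they differ at index 1: given 18, correct 17, so answer: No

No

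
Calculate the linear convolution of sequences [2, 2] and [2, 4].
y[0] = 2×2 = 4; y[1] = 2×4 + 2×2 = 12; y[2] = 2×4 = 8

[4, 12, 8]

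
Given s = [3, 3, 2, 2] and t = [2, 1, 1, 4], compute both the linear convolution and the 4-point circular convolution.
Linear: y_lin[0] = 3×2 = 6; y_lin[1] = 3×1 + 3×2 = 9; y_lin[2] = 3×1 + 3×1 + 2×2 = 10; y_lin[3] = 3×4 + 3×1 + 2×1 + 2×2 = 21; y_lin[4] = 3×4 + 2×1 + 2×1 = 16; y_lin[5] = 2×4 + 2×1 = 10; y_lin[6] = 2×4 = 8 → [6, 9, 10, 21, 16, 10, 8]. Circular (length 4): y[0] = 3×2 + 3×4 + 2×1 + 2×1 = 22; y[1] = 3×1 + 3×2 + 2×4 + 2×1 = 19; y[2] = 3×1 + 3×1 + 2×2 + 2×4 = 18; y[3] = 3×4 + 3×1 + 2×1 + 2×2 = 21 → [22, 19, 18, 21]

Linear: [6, 9, 10, 21, 16, 10, 8], Circular: [22, 19, 18, 21]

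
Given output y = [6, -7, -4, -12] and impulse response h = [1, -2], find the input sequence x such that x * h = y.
Deconvolve y=[6, -7, -4, -12] by h=[1, -2]. Since h[0]=1, solve forward: x[0] = y[0] / 1 = 6; x[1] = (y[1] - 6×-2) / 1 = 5; x[2] = (y[2] - 5×-2) / 1 = 6. So x = [6, 5, 6]. Check by forward convolution: y[0] = 6×1 = 6; y[1] = 6×-2 + 5×1 = -7; y[2] = 5×-2 + 6×1 = -4; y[3] = 6×-2 = -12

[6, 5, 6]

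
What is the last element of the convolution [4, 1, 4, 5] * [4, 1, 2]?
Use y[k] = Σ_i a[i]·b[k-i] at k=5. y[5] = 5×2 = 10

10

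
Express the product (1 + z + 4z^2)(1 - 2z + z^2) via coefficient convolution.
Ascending coefficients: a = [1, 1, 4], b = [1, -2, 1]. c[0] = 1×1 = 1; c[1] = 1×-2 + 1×1 = -1; c[2] = 1×1 + 1×-2 + 4×1 = 3; c[3] = 1×1 + 4×-2 = -7; c[4] = 4×1 = 4. Result coefficients: [1, -1, 3, -7, 4] → 1 - z + 3z^2 - 7z^3 + 4z^4

1 - z + 3z^2 - 7z^3 + 4z^4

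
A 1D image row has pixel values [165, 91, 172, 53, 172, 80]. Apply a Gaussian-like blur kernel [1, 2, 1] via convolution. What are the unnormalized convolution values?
Convolve image row [165, 91, 172, 53, 172, 80] with kernel [1, 2, 1]: y[0] = 165×1 = 165; y[1] = 165×2 + 91×1 = 421; y[2] = 165×1 + 91×2 + 172×1 = 519; y[3] = 91×1 + 172×2 + 53×1 = 488; y[4] = 172×1 + 53×2 + 172×1 = 450; y[5] = 53×1 + 172×2 + 80×1 = 477; y[6] = 172×1 + 80×2 = 332; y[7] = 80×1 = 80 → [165, 421, 519, 488, 450, 477, 332, 80]. Normalization factor = sum(kernel) = 4.

[165, 421, 519, 488, 450, 477, 332, 80]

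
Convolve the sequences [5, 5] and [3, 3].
y[0] = 5×3 = 15; y[1] = 5×3 + 5×3 = 30; y[2] = 5×3 = 15

[15, 30, 15]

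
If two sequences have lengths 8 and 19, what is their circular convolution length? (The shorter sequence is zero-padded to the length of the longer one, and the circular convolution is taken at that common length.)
Circular convolution (zero-padding the shorter input) has length max(m, n) = max(8, 19) = 19

19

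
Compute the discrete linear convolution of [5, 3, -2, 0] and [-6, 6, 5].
y[0] = 5×-6 = -30; y[1] = 5×6 + 3×-6 = 12; y[2] = 5×5 + 3×6 + -2×-6 = 55; y[3] = 3×5 + -2×6 + 0×-6 = 3; y[4] = -2×5 + 0×6 = -10; y[5] = 0×5 = 0

[-30, 12, 55, 3, -10, 0]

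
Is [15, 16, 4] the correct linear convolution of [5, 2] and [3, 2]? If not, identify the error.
Recompute linear convolution of [5, 2] and [3, 2]: y[0] = 5×3 = 15; y[1] = 5×2 + 2×3 = 16; y[2] = 2×2 = 4 → [15, 16, 4]. Given [15, 16, 4] matches, so answer: Yes

Yes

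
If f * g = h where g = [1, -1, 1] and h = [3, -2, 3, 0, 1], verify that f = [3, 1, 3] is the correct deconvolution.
Forward-compute [3, 1, 3] * [1, -1, 1]: h[0] = 3×1 = 3; h[1] = 3×-1 + 1×1 = -2; h[2] = 3×1 + 1×-1 + 3×1 = 5; h[3] = 1×1 + 3×-1 = -2; h[4] = 3×1 = 3 → [3, -2, 5, -2, 3]. Does not match given h = [3, -2, 3, 0, 1].

Not verified. [3, 1, 3] * [1, -1, 1] = [3, -2, 5, -2, 3], which differs from [3, -2, 3, 0, 1] at index 2.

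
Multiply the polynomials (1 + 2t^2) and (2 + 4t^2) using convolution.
Ascending coefficients: a = [1, 0, 2], b = [2, 0, 4]. c[0] = 1×2 = 2; c[1] = 1×0 + 0×2 = 0; c[2] = 1×4 + 0×0 + 2×2 = 8; c[3] = 0×4 + 2×0 = 0; c[4] = 2×4 = 8. Result coefficients: [2, 0, 8, 0, 8] → 2 + 8t^2 + 8t^4

2 + 8t^2 + 8t^4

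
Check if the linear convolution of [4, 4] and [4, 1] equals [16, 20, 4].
Recompute linear convolution of [4, 4] and [4, 1]: y[0] = 4×4 = 16; y[1] = 4×1 + 4×4 = 20; y[2] = 4×1 = 4 → [16, 20, 4]. Given [16, 20, 4] matches, so answer: Yes

Yes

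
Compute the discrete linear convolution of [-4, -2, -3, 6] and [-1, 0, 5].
y[0] = -4×-1 = 4; y[1] = -4×0 + -2×-1 = 2; y[2] = -4×5 + -2×0 + -3×-1 = -17; y[3] = -2×5 + -3×0 + 6×-1 = -16; y[4] = -3×5 + 6×0 = -15; y[5] = 6×5 = 30

[4, 2, -17, -16, -15, 30]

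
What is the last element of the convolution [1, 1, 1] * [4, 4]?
Use y[k] = Σ_i a[i]·b[k-i] at k=3. y[3] = 1×4 = 4

4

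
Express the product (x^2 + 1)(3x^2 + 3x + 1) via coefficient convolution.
Ascending coefficients: a = [1, 0, 1], b = [1, 3, 3]. c[0] = 1×1 = 1; c[1] = 1×3 + 0×1 = 3; c[2] = 1×3 + 0×3 + 1×1 = 4; c[3] = 0×3 + 1×3 = 3; c[4] = 1×3 = 3. Result coefficients: [1, 3, 4, 3, 3] → 3x^4 + 3x^3 + 4x^2 + 3x + 1

3x^4 + 3x^3 + 4x^2 + 3x + 1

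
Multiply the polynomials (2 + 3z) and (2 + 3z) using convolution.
Ascending coefficients: a = [2, 3], b = [2, 3]. c[0] = 2×2 = 4; c[1] = 2×3 + 3×2 = 12; c[2] = 3×3 = 9. Result coefficients: [4, 12, 9] → 4 + 12z + 9z^2

4 + 12z + 9z^2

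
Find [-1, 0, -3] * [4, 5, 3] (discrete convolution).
y[0] = -1×4 = -4; y[1] = -1×5 + 0×4 = -5; y[2] = -1×3 + 0×5 + -3×4 = -15; y[3] = 0×3 + -3×5 = -15; y[4] = -3×3 = -9

[-4, -5, -15, -15, -9]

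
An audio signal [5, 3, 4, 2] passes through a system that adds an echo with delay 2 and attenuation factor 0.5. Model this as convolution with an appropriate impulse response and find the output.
Direct-path + delayed-attenuated-path model → impulse response h = [1, 0, 0.5] (1 at lag 0, 0.5 at lag 2). Output y[n] = x[n] + 0.5·x[n - 2] (with x[n] = 0 outside 0..3): y[0] = 5 + 0.5×0 = 5; y[1] = 3 + 0.5×0 = 3; y[2] = 4 + 0.5×5 = 6.5; y[3] = 2 + 0.5×3 = 3.5; y[4] = 0 + 0.5×4 = 2.0; y[5] = 0 + 0.5×2 = 1.0. So y = [5, 3, 6.5, 3.5, 2.0, 1.0]

[5, 3, 6.5, 3.5, 2.0, 1.0]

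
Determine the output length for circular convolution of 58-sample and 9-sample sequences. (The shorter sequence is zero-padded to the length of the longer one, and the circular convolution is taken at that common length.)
Circular convolution (zero-padding the shorter input) has length max(m, n) = max(58, 9) = 58

58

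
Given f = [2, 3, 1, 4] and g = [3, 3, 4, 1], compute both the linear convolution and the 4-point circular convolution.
Linear: y_lin[0] = 2×3 = 6; y_lin[1] = 2×3 + 3×3 = 15; y_lin[2] = 2×4 + 3×3 + 1×3 = 20; y_lin[3] = 2×1 + 3×4 + 1×3 + 4×3 = 29; y_lin[4] = 3×1 + 1×4 + 4×3 = 19; y_lin[5] = 1×1 + 4×4 = 17; y_lin[6] = 4×1 = 4 → [6, 15, 20, 29, 19, 17, 4]. Circular (length 4): y[0] = 2×3 + 3×1 + 1×4 + 4×3 = 25; y[1] = 2×3 + 3×3 + 1×1 + 4×4 = 32; y[2] = 2×4 + 3×3 + 1×3 + 4×1 = 24; y[3] = 2×1 + 3×4 + 1×3 + 4×3 = 29 → [25, 32, 24, 29]

Linear: [6, 15, 20, 29, 19, 17, 4], Circular: [25, 32, 24, 29]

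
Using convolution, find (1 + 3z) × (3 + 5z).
Ascending coefficients: a = [1, 3], b = [3, 5]. c[0] = 1×3 = 3; c[1] = 1×5 + 3×3 = 14; c[2] = 3×5 = 15. Result coefficients: [3, 14, 15] → 3 + 14z + 15z^2

3 + 14z + 15z^2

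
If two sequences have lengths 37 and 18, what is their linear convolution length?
Linear/full convolution length: m + n - 1 = 37 + 18 - 1 = 54

54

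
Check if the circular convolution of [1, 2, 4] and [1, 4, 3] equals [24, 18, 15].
Recompute circular convolution of [1, 2, 4] and [1, 4, 3]: y[0] = 1×1 + 2×3 + 4×4 = 23; y[1] = 1×4 + 2×1 + 4×3 = 18; y[2] = 1×3 + 2×4 + 4×1 = 15 → [23, 18, 15]. Compare to given [24, 18, 15]: they differ at index 0: given 24, correct 23, so answer: No

No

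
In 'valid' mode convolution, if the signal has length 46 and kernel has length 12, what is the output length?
'Valid' mode counts only positions where the kernel fully overlaps the signal: m - n + 1 = 46 - 12 + 1 = 35

35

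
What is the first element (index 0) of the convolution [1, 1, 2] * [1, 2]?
Use y[k] = Σ_i a[i]·b[k-i] at k=0. y[0] = 1×1 = 1

1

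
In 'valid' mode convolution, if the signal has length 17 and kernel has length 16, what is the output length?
'Valid' mode counts only positions where the kernel fully overlaps the signal: m - n + 1 = 17 - 16 + 1 = 2

2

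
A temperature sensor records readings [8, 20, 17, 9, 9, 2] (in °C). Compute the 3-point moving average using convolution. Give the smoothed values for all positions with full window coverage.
3-point moving average kernel = [1, 1, 1]. Apply in 'valid' mode (full window coverage): avg[0] = (8 + 20 + 17) / 3 = 15.0; avg[1] = (20 + 17 + 9) / 3 = 15.33; avg[2] = (17 + 9 + 9) / 3 = 11.67; avg[3] = (9 + 9 + 2) / 3 = 6.67. Smoothed values: [15.0, 15.33, 11.67, 6.67]

[15.0, 15.33, 11.67, 6.67]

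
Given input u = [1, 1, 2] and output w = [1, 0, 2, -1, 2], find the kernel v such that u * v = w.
Output length 5 = len(u) + len(v) - 1 ⇒ len(v) = 3. Solve v forward using v[k] = (w[k] - Σ_{i≥1} u[i]·v[k-i]) / u[0]: v[0] = w[0] / u[0] = 1 / 1 = 1; v[1] = (w[1] - 1×1) / u[0] = (0 - 1×1) / 1 = -1; v[2] = (w[2] - 1×-1 - 2×1) / u[0] = (2 - 1×-1 - 2×1) / 1 = 1. So v = [1, -1, 1]. Forward-check [1, 1, 2] * [1, -1, 1]: w[0] = 1×1 = 1; w[1] = 1×-1 + 1×1 = 0; w[2] = 1×1 + 1×-1 + 2×1 = 2; w[3] = 1×1 + 2×-1 = -1; w[4] = 2×1 = 2 → [1, 0, 2, -1, 2] ✓

[1, -1, 1]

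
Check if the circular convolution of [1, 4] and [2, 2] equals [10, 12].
Recompute circular convolution of [1, 4] and [2, 2]: y[0] = 1×2 + 4×2 = 10; y[1] = 1×2 + 4×2 = 10 → [10, 10]. Compare to given [10, 12]: they differ at index 1: given 12, correct 10, so answer: No

No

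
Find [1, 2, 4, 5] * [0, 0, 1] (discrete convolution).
y[0] = 1×0 = 0; y[1] = 1×0 + 2×0 = 0; y[2] = 1×1 + 2×0 + 4×0 = 1; y[3] = 2×1 + 4×0 + 5×0 = 2; y[4] = 4×1 + 5×0 = 4; y[5] = 5×1 = 5

[0, 0, 1, 2, 4, 5]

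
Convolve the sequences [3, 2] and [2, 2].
y[0] = 3×2 = 6; y[1] = 3×2 + 2×2 = 10; y[2] = 2×2 = 4

[6, 10, 4]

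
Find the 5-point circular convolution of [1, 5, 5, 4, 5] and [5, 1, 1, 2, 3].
Use y[k] = Σ_j x[j]·h[(k-j) mod 5]. y[0] = 1×5 + 5×3 + 5×2 + 4×1 + 5×1 = 39; y[1] = 1×1 + 5×5 + 5×3 + 4×2 + 5×1 = 54; y[2] = 1×1 + 5×1 + 5×5 + 4×3 + 5×2 = 53; y[3] = 1×2 + 5×1 + 5×1 + 4×5 + 5×3 = 47; y[4] = 1×3 + 5×2 + 5×1 + 4×1 + 5×5 = 47. Result: [39, 54, 53, 47, 47]

[39, 54, 53, 47, 47]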